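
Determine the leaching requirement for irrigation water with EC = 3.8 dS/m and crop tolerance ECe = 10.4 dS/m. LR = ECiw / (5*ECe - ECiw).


LR = ECiw / (5*ECe - ECiw)
LR = 3.8 / (5*10.4 - 3.8)
LR = 3.8 / 48.2000

0.0788


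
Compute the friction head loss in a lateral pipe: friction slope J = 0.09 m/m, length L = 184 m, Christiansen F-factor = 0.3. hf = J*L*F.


hf = J * L * F = 0.09 * 184 * 0.3 = 4.9680 m

4.9680 m


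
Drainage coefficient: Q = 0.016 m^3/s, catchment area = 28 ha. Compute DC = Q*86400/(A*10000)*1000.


DC = Q * 86400 / (A * 10000) * 1000
DC = 0.016 * 86400 / (28 * 10000) * 1000
DC = 1382400.0000 / 280000

4.9371 mm/day


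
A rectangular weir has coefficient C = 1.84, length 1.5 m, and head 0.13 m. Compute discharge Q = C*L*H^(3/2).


Q = C * L * H^(3/2) = 1.84 * 1.5 * 0.13^1.5 = 1.84 * 1.5 * 0.046872

0.1294 m^3/s


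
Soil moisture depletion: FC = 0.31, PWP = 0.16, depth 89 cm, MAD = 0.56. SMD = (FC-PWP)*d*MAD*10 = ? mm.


SMD = (FC - PWP) * d * MAD * 10
SMD = (0.31 - 0.16) * 89 * 0.56 * 10
SMD = 0.1500 * 89 * 0.56 * 10

74.7600 mm


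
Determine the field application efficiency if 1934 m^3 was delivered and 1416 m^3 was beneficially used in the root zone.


Ea = V_root / V_field * 100 = 1416 / 1934 * 100 = 73.2161%

73.2161 %


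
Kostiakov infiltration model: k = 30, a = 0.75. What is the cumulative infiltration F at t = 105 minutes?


F = k * t^a = 30 * 105^0.75
F = 30 * 32.801369

984.0411 mm


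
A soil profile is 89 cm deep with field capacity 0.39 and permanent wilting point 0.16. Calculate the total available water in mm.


AWC = (FC - PWP) * d * 10
AWC = (0.39 - 0.16) * 89 * 10
AWC = 0.2300 * 89 * 10

204.7000 mm


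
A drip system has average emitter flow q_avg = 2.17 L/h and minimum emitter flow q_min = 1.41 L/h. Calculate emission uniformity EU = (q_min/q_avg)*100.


EU = (q_min/q_avg)*100 = (1.41/2.17)*100 = 64.9770%

64.9770 %


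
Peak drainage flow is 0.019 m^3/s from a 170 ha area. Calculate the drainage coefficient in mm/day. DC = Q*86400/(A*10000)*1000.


DC = Q * 86400 / (A * 10000) * 1000
DC = 0.019 * 86400 / (170 * 10000) * 1000
DC = 1641600.0000 / 1700000

0.9656 mm/day


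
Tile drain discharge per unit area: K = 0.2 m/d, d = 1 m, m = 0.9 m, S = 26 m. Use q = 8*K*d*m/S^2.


q = 8*K*d*m/S^2
q = 8*0.2*1*0.9/26^2
q = 1.4400 / 676

0.0021 m/d


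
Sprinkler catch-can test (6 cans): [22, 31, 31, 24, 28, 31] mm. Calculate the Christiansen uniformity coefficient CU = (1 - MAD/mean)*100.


mean = 27.833333 mm
MAD = 3.222222 mm
CU = (1 - 3.222222/27.833333)*100

88.4232 %


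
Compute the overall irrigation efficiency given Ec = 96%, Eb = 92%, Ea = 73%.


Ec = 0.96, Eb = 0.92, Ea = 0.73
E = 0.96 * 0.92 * 0.73 * 100 = 64.4736%

64.4736 %


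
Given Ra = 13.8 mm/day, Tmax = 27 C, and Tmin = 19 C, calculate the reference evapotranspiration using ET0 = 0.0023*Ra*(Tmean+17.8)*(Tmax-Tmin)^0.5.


Tmean = (Tmax + Tmin)/2 = (27 + 19)/2 = 23.0
ET0 = 0.0023 * 13.8 * (23.0 + 17.8) * sqrt(27 - 19)
ET0 = 0.0023 * 13.8 * 40.8 * 2.828427

3.6628 mm/day


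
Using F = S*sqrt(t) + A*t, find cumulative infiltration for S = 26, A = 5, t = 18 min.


F = S*sqrt(t) + A*t
F = 26*sqrt(18) + 5*18
F = 26*4.242641 + 90

200.3087 mm


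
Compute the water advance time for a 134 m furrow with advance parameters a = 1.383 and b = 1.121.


t = (L/a)^(1/b)
t = (134/1.383)^(1/1.121)
t = 96.890817^(1/1.121)

59.1404 min


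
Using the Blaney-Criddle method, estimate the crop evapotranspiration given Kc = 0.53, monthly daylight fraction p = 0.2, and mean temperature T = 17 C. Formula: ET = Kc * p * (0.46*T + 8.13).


ET = Kc * p * (0.46*T + 8.13)
ET = 0.53 * 0.2 * (0.46*17 + 8.13)
ET = 0.53 * 0.2 * 15.9500

1.6907 mm/day


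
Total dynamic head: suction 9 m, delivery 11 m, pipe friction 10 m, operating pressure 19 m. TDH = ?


TDH = Hs + Hd + hf + Hp = 9 + 11 + 10 + 19 = 49

49 m


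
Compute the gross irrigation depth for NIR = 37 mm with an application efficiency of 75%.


Ea = 75% = 0.75
GID = NIR / Ea = 37 / 0.75 = 49.3333 mm

49.3333 mm


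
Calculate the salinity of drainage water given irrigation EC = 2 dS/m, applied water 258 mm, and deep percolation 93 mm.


EC_dw = EC_iw * D_iw / D_dw
EC_dw = 2 * 258 / 93
EC_dw = 516 / 93

5.5484 dS/m


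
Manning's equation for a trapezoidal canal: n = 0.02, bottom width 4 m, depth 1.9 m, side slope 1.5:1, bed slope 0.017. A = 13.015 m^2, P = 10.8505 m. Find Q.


R = A/P = 13.015/10.8505 = 1.199484
Q = (1/0.02) * 13.015 * 1.199484^(2/3) * 0.017^0.5

95.7859 m^3/s


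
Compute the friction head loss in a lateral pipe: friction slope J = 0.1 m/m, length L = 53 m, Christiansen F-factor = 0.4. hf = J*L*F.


hf = J * L * F = 0.1 * 53 * 0.4 = 2.1200 m

2.1200 m


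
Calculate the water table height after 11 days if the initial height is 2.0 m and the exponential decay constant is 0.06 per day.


m = m0 * exp(-k*t)
m = 2.0 * exp(-0.06 * 11)
m = 2.0 * exp(-0.6600)

1.0337 m


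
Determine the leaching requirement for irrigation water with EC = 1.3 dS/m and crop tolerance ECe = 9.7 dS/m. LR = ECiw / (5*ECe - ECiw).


LR = ECiw / (5*ECe - ECiw)
LR = 1.3 / (5*9.7 - 1.3)
LR = 1.3 / 47.2000

0.0275


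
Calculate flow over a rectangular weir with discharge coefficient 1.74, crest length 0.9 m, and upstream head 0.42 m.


Q = C * L * H^(3/2) = 1.74 * 0.9 * 0.42^1.5 = 1.74 * 0.9 * 0.272191

0.4263 m^3/s


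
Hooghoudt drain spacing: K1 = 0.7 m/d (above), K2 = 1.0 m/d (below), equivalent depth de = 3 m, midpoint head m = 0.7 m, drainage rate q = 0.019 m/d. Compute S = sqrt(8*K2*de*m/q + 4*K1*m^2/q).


S^2 = 8*K2*de*m/q + 4*K1*m^2/q
S^2 = 8*1.0*3*0.7/0.019 + 4*0.7*0.7^2/0.019
S = sqrt(956.4211)

30.9261 m


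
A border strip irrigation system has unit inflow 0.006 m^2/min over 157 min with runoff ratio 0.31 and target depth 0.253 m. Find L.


L = q*t/((1+r)*Z)
L = 0.006*157/((1+0.31)*0.253)
L = 0.942/0.33143

2.8422 m


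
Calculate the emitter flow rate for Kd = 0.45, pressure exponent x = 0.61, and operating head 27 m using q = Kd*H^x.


q = Kd * H^x = 0.45 * 27^0.61 = 0.45 * 7.466755

3.3600 L/h


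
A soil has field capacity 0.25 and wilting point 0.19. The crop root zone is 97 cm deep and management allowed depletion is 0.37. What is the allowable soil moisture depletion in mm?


SMD = (FC - PWP) * d * MAD * 10
SMD = (0.25 - 0.19) * 97 * 0.37 * 10
SMD = 0.0600 * 97 * 0.37 * 10

21.5340 mm


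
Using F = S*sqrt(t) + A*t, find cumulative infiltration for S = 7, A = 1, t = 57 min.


F = S*sqrt(t) + A*t
F = 7*sqrt(57) + 1*57
F = 7*7.549834 + 57

109.8488 mm


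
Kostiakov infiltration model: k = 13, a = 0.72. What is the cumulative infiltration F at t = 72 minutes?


F = k * t^a = 13 * 72^0.72
F = 13 * 21.740994

282.6329 mm


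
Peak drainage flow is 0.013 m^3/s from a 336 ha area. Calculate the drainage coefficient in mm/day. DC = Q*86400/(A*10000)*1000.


DC = Q * 86400 / (A * 10000) * 1000
DC = 0.013 * 86400 / (336 * 10000) * 1000
DC = 1123200.0000 / 3360000

0.3343 mm/day


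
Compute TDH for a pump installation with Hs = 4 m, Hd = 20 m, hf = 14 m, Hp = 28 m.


TDH = Hs + Hd + hf + Hp = 4 + 20 + 14 + 28 = 66

66 m


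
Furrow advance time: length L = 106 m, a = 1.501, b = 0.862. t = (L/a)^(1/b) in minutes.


t = (L/a)^(1/b)
t = (106/1.501)^(1/0.862)
t = 70.619587^(1/0.862)

139.6127 min


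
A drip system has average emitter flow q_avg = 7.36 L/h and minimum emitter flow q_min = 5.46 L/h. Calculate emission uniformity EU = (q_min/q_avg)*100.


EU = (q_min/q_avg)*100 = (5.46/7.36)*100 = 74.1848%

74.1848 %


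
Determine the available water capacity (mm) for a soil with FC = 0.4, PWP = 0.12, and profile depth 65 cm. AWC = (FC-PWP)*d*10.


AWC = (FC - PWP) * d * 10
AWC = (0.4 - 0.12) * 65 * 10
AWC = 0.2800 * 65 * 10

182.0000 mm


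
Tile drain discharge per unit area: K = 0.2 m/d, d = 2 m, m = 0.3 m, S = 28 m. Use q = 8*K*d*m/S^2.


q = 8*K*d*m/S^2
q = 8*0.2*2*0.3/28^2
q = 0.9600 / 784

0.0012 m/d


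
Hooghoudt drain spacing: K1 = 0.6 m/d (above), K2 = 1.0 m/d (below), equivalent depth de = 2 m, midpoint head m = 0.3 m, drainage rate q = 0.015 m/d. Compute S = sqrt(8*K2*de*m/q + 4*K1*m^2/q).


S^2 = 8*K2*de*m/q + 4*K1*m^2/q
S^2 = 8*1.0*2*0.3/0.015 + 4*0.6*0.3^2/0.015
S = sqrt(334.4000)

18.2866 m


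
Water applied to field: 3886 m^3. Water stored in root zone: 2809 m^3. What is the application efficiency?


Ea = V_root / V_field * 100 = 2809 / 3886 * 100 = 72.2851%

72.2851 %


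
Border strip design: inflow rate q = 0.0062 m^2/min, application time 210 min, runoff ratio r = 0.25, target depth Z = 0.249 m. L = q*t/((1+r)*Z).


L = q*t/((1+r)*Z)
L = 0.0062*210/((1+0.25)*0.249)
L = 1.302/0.31125

4.1831 m


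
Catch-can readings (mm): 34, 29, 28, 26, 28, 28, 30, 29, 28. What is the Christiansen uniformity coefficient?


mean = 28.888889 mm
MAD = 1.432099 mm
CU = (1 - 1.432099/28.888889)*100

95.0427 %


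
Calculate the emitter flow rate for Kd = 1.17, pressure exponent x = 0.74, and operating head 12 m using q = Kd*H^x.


q = Kd * H^x = 1.17 * 12^0.74 = 1.17 * 6.289181

7.3583 L/h


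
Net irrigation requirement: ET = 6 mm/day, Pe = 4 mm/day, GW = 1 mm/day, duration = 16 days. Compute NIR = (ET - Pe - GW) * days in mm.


Daily deficit = ET - Pe - GW = 6 - 4 - 1 = 1 mm/day
NIR = 1 * 16 = 16 mm

16.0000 mm


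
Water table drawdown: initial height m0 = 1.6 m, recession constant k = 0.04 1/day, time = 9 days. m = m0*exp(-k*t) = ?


m = m0 * exp(-k*t)
m = 1.6 * exp(-0.04 * 9)
m = 1.6 * exp(-0.3600)

1.1163 m


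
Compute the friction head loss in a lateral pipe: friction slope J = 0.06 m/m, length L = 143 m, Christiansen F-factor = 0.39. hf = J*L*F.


hf = J * L * F = 0.06 * 143 * 0.39 = 3.3462 m

3.3462 m


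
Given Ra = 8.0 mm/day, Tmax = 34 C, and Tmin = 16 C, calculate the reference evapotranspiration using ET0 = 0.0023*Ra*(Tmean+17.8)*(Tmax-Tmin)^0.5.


Tmean = (Tmax + Tmin)/2 = (34 + 16)/2 = 25.0
ET0 = 0.0023 * 8.0 * (25.0 + 17.8) * sqrt(34 - 16)
ET0 = 0.0023 * 8.0 * 42.8 * 4.242641

3.3412 mm/day


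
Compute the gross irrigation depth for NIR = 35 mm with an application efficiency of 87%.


Ea = 87% = 0.87
GID = NIR / Ea = 35 / 0.87 = 40.2299 mm

40.2299 mm


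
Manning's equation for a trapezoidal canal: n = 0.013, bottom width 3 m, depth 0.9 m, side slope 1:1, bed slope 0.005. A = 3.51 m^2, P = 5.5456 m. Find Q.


R = A/P = 3.51/5.5456 = 0.632934
Q = (1/0.013) * 3.51 * 0.632934^(2/3) * 0.005^0.5

14.0741 m^3/s


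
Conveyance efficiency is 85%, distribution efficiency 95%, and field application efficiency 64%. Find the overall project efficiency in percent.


Ec = 0.85, Eb = 0.95, Ea = 0.64
E = 0.85 * 0.95 * 0.64 * 100 = 51.6800%

51.6800 %


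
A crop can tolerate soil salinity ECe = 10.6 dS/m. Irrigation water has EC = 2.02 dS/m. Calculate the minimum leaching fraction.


LR = ECiw / (5*ECe - ECiw)
LR = 2.02 / (5*10.6 - 2.02)
LR = 2.02 / 50.9800

0.0396


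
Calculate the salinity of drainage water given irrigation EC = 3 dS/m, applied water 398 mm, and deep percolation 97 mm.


EC_dw = EC_iw * D_iw / D_dw
EC_dw = 3 * 398 / 97
EC_dw = 1194 / 97

12.3093 dS/m


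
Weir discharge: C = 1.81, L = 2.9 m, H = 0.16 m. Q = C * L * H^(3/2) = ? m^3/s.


Q = C * L * H^(3/2) = 1.81 * 2.9 * 0.16^1.5 = 1.81 * 2.9 * 0.064000

0.3359 m^3/s


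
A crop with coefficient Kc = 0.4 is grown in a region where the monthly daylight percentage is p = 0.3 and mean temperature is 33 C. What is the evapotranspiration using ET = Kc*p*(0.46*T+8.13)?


ET = Kc * p * (0.46*T + 8.13)
ET = 0.4 * 0.3 * (0.46*33 + 8.13)
ET = 0.4 * 0.3 * 23.3100

2.7972 mm/day


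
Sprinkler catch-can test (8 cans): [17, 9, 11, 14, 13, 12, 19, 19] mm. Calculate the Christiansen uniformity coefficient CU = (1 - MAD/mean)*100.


mean = 14.250000 mm
MAD = 3.062500 mm
CU = (1 - 3.062500/14.250000)*100

78.5088 %


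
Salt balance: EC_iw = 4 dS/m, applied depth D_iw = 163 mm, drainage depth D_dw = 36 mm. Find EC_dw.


EC_dw = EC_iw * D_iw / D_dw
EC_dw = 4 * 163 / 36
EC_dw = 652 / 36

18.1111 dS/m


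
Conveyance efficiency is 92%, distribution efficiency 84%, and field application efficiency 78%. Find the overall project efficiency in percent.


Ec = 0.92, Eb = 0.84, Ea = 0.78
E = 0.92 * 0.84 * 0.78 * 100 = 60.2784%

60.2784 %


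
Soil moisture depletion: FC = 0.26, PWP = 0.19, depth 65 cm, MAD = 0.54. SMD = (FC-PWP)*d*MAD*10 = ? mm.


SMD = (FC - PWP) * d * MAD * 10
SMD = (0.26 - 0.19) * 65 * 0.54 * 10
SMD = 0.0700 * 65 * 0.54 * 10

24.5700 mm


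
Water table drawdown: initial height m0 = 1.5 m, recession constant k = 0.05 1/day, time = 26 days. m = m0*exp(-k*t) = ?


m = m0 * exp(-k*t)
m = 1.5 * exp(-0.05 * 26)
m = 1.5 * exp(-1.3000)

0.4088 m


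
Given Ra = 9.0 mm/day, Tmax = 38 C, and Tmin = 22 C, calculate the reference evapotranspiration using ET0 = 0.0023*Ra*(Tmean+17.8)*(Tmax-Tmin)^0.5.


Tmean = (Tmax + Tmin)/2 = (38 + 22)/2 = 30.0
ET0 = 0.0023 * 9.0 * (30.0 + 17.8) * sqrt(38 - 22)
ET0 = 0.0023 * 9.0 * 47.8 * 4.000000

3.9578 mm/day


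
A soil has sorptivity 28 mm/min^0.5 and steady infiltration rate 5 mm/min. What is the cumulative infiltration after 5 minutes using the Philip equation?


F = S*sqrt(t) + A*t
F = 28*sqrt(5) + 5*5
F = 28*2.236068 + 25

87.6099 mm


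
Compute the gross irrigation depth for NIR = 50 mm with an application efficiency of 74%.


Ea = 74% = 0.74
GID = NIR / Ea = 50 / 0.74 = 67.5676 mm

67.5676 mm


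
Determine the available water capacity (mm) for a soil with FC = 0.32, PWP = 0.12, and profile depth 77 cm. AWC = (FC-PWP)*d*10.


AWC = (FC - PWP) * d * 10
AWC = (0.32 - 0.12) * 77 * 10
AWC = 0.2000 * 77 * 10

154.0000 mm


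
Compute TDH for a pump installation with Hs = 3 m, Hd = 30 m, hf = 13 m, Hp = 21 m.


TDH = Hs + Hd + hf + Hp = 3 + 30 + 13 + 21 = 67

67 m


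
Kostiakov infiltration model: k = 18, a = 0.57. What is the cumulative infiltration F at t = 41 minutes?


F = k * t^a = 18 * 41^0.57
F = 18 * 8.303990

149.4718 mm


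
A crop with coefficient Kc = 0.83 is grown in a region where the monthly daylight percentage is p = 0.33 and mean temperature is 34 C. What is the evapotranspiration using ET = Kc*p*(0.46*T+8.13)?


ET = Kc * p * (0.46*T + 8.13)
ET = 0.83 * 0.33 * (0.46*34 + 8.13)
ET = 0.83 * 0.33 * 23.7700

6.5106 mm/day


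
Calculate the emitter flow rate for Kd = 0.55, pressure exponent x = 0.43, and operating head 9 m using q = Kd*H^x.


q = Kd * H^x = 0.55 * 9^0.43 = 0.55 * 2.572316

1.4148 L/h


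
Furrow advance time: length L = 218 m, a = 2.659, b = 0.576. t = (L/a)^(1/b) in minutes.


t = (L/a)^(1/b)
t = (218/2.659)^(1/0.576)
t = 81.985709^(1/0.576)

2101.1743 min


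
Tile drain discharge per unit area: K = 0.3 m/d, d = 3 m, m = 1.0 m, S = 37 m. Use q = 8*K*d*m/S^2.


q = 8*K*d*m/S^2
q = 8*0.3*3*1.0/37^2
q = 7.2000 / 1369

0.0053 m/d


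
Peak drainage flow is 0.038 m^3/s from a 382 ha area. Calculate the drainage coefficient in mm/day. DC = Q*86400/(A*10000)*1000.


DC = Q * 86400 / (A * 10000) * 1000
DC = 0.038 * 86400 / (382 * 10000) * 1000
DC = 3283200.0000 / 3820000

0.8595 mm/day


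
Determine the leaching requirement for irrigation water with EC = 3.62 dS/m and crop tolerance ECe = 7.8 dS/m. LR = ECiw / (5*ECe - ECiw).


LR = ECiw / (5*ECe - ECiw)
LR = 3.62 / (5*7.8 - 3.62)
LR = 3.62 / 35.3800

0.1023


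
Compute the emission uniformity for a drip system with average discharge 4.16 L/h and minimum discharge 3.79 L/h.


EU = (q_min/q_avg)*100 = (3.79/4.16)*100 = 91.1058%

91.1058 %


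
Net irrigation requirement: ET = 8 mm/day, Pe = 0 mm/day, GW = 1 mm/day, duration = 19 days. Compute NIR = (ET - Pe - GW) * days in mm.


Daily deficit = ET - Pe - GW = 8 - 0 - 1 = 7 mm/day
NIR = 7 * 19 = 133 mm

133.0000 mm


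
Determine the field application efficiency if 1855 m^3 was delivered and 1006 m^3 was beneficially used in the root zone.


Ea = V_root / V_field * 100 = 1006 / 1855 * 100 = 54.2318%

54.2318 %


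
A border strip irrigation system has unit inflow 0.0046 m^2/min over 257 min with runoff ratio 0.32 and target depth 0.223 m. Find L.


L = q*t/((1+r)*Z)
L = 0.0046*257/((1+0.32)*0.223)
L = 1.1822/0.29436

4.0162 m


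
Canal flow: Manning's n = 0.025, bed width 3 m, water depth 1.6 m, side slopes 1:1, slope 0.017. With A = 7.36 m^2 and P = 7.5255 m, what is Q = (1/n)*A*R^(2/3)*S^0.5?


R = A/P = 7.36/7.5255 = 0.978008
Q = (1/0.025) * 7.36 * 0.978008^(2/3) * 0.017^0.5

37.8202 m^3/s


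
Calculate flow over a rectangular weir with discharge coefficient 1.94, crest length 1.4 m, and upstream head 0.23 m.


Q = C * L * H^(3/2) = 1.94 * 1.4 * 0.23^1.5 = 1.94 * 1.4 * 0.110304

0.2996 m^3/s


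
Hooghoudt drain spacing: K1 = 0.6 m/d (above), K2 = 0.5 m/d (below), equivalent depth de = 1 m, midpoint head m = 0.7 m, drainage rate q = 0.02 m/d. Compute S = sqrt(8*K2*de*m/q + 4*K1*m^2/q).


S^2 = 8*K2*de*m/q + 4*K1*m^2/q
S^2 = 8*0.5*1*0.7/0.02 + 4*0.6*0.7^2/0.02
S = sqrt(198.8000)

14.0996 m


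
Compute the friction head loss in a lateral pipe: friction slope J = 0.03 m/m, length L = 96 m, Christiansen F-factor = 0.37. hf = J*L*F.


hf = J * L * F = 0.03 * 96 * 0.37 = 1.0656 m

1.0656 m


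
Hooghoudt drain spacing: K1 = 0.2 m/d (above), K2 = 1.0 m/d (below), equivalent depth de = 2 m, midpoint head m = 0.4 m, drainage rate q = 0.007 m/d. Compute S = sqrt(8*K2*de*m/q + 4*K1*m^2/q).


S^2 = 8*K2*de*m/q + 4*K1*m^2/q
S^2 = 8*1.0*2*0.4/0.007 + 4*0.2*0.4^2/0.007
S = sqrt(932.5714)

30.5380 m


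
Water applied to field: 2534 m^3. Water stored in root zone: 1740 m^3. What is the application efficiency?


Ea = V_root / V_field * 100 = 1740 / 2534 * 100 = 68.6661%

68.6661 %


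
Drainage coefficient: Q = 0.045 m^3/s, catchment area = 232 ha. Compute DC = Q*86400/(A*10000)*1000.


DC = Q * 86400 / (A * 10000) * 1000
DC = 0.045 * 86400 / (232 * 10000) * 1000
DC = 3888000.0000 / 2320000

1.6759 mm/day


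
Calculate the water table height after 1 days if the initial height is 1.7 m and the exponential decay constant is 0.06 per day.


m = m0 * exp(-k*t)
m = 1.7 * exp(-0.06 * 1)
m = 1.7 * exp(-0.0600)

1.6010 m


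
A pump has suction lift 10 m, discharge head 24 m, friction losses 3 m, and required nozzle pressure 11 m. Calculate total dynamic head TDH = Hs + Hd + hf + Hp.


TDH = Hs + Hd + hf + Hp = 10 + 24 + 3 + 11 = 48

48 m


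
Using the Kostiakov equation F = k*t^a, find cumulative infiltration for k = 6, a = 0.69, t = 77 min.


F = k * t^a = 6 * 77^0.69
F = 6 * 20.029892

120.1794 mm


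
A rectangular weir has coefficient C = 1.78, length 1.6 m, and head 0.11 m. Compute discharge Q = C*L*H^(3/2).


Q = C * L * H^(3/2) = 1.78 * 1.6 * 0.11^1.5 = 1.78 * 1.6 * 0.036483

0.1039 m^3/s


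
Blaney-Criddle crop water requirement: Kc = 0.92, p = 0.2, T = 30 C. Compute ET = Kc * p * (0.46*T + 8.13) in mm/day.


ET = Kc * p * (0.46*T + 8.13)
ET = 0.92 * 0.2 * (0.46*30 + 8.13)
ET = 0.92 * 0.2 * 21.9300

4.0351 mm/day


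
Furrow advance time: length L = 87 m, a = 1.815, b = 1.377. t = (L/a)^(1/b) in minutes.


t = (L/a)^(1/b)
t = (87/1.815)^(1/1.377)
t = 47.933884^(1/1.377)

16.6154 min


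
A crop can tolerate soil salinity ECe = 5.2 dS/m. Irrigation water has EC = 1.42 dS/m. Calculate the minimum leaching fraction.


LR = ECiw / (5*ECe - ECiw)
LR = 1.42 / (5*5.2 - 1.42)
LR = 1.42 / 24.5800

0.0578


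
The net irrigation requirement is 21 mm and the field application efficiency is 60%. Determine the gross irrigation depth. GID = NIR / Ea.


Ea = 60% = 0.6
GID = NIR / Ea = 21 / 0.6 = 35.0000 mm

35.0000 mm


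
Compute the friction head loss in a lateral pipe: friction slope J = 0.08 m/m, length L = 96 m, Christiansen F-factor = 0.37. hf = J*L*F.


hf = J * L * F = 0.08 * 96 * 0.37 = 2.8416 m

2.8416 m


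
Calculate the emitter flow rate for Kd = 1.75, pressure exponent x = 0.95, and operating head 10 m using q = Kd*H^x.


q = Kd * H^x = 1.75 * 10^0.95 = 1.75 * 8.912509

15.5969 L/h


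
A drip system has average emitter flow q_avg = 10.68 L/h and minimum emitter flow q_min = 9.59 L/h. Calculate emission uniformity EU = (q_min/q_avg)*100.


EU = (q_min/q_avg)*100 = (9.59/10.68)*100 = 89.7940%

89.7940 %


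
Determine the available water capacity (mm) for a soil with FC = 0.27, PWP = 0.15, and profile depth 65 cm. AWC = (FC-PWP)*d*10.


AWC = (FC - PWP) * d * 10
AWC = (0.27 - 0.15) * 65 * 10
AWC = 0.1200 * 65 * 10

78.0000 mm


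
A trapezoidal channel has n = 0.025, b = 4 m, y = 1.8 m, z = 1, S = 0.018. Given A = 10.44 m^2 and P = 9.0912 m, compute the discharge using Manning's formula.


R = A/P = 10.44/9.0912 = 1.148363
Q = (1/0.025) * 10.44 * 1.148363^(2/3) * 0.018^0.5

61.4398 m^3/s


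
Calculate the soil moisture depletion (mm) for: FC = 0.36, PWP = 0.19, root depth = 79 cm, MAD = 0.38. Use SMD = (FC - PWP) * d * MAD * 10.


SMD = (FC - PWP) * d * MAD * 10
SMD = (0.36 - 0.19) * 79 * 0.38 * 10
SMD = 0.1700 * 79 * 0.38 * 10

51.0340 mm


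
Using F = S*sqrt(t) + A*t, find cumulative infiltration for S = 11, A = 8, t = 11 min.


F = S*sqrt(t) + A*t
F = 11*sqrt(11) + 8*11
F = 11*3.316625 + 88

124.4829 mm


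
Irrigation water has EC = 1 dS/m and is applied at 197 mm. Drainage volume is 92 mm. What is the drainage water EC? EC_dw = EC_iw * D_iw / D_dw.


EC_dw = EC_iw * D_iw / D_dw
EC_dw = 1 * 197 / 92
EC_dw = 197 / 92

2.1413 dS/m


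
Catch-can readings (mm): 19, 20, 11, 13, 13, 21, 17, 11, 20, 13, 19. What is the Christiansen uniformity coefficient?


mean = 16.090909 mm
MAD = 3.537190 mm
CU = (1 - 3.537190/16.090909)*100

78.0175 %


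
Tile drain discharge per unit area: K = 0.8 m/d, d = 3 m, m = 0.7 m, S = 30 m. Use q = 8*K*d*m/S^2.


q = 8*K*d*m/S^2
q = 8*0.8*3*0.7/30^2
q = 13.4400 / 900

0.0149 m/d


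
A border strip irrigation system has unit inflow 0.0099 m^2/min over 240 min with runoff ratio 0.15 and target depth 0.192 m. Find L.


L = q*t/((1+r)*Z)
L = 0.0099*240/((1+0.15)*0.192)
L = 2.376/0.2208

10.7609 m


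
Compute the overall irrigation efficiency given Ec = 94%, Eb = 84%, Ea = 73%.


Ec = 0.94, Eb = 0.84, Ea = 0.73
E = 0.94 * 0.84 * 0.73 * 100 = 57.6408%

57.6408 %


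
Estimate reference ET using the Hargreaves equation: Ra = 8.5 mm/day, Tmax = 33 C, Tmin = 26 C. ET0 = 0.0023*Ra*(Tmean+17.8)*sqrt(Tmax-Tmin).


Tmean = (Tmax + Tmin)/2 = (33 + 26)/2 = 29.5
ET0 = 0.0023 * 8.5 * (29.5 + 17.8) * sqrt(33 - 26)
ET0 = 0.0023 * 8.5 * 47.3 * 2.645751

2.4466 mm/day


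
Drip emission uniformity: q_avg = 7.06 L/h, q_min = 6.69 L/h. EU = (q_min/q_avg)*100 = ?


EU = (q_min/q_avg)*100 = (6.69/7.06)*100 = 94.7592%

94.7592 %


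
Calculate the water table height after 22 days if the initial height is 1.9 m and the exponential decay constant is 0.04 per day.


m = m0 * exp(-k*t)
m = 1.9 * exp(-0.04 * 22)
m = 1.9 * exp(-0.8800)

0.7881 m


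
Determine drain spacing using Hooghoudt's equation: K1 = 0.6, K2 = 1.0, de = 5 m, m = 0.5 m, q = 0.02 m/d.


S^2 = 8*K2*de*m/q + 4*K1*m^2/q
S^2 = 8*1.0*5*0.5/0.02 + 4*0.6*0.5^2/0.02
S = sqrt(1030.0000)

32.0936 m


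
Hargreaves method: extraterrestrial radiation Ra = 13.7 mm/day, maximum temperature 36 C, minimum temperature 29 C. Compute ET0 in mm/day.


Tmean = (Tmax + Tmin)/2 = (36 + 29)/2 = 32.5
ET0 = 0.0023 * 13.7 * (32.5 + 17.8) * sqrt(36 - 29)
ET0 = 0.0023 * 13.7 * 50.3 * 2.645751

4.1934 mm/day


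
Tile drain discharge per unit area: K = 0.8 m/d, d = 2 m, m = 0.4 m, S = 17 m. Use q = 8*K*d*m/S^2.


q = 8*K*d*m/S^2
q = 8*0.8*2*0.4/17^2
q = 5.1200 / 289

0.0177 m/d


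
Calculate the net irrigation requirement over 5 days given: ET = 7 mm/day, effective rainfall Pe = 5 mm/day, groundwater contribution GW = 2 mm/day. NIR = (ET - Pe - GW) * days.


Daily deficit = ET - Pe - GW = 7 - 5 - 2 = 0 mm/day
NIR = 0 * 5 = 0 mm

0 mm


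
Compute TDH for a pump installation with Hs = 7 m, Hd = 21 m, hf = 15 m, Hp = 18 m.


TDH = Hs + Hd + hf + Hp = 7 + 21 + 15 + 18 = 61

61 m


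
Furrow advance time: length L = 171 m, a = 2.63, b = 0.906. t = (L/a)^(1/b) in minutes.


t = (L/a)^(1/b)
t = (171/2.63)^(1/0.906)
t = 65.019011^(1/0.906)

100.2648 min


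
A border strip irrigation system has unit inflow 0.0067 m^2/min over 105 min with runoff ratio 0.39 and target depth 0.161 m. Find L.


L = q*t/((1+r)*Z)
L = 0.0067*105/((1+0.39)*0.161)
L = 0.7035/0.22379

3.1436 m


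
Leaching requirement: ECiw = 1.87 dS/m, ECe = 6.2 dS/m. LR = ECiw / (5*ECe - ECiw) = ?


LR = ECiw / (5*ECe - ECiw)
LR = 1.87 / (5*6.2 - 1.87)
LR = 1.87 / 29.1300

0.0642


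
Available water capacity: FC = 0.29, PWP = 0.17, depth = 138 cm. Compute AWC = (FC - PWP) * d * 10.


AWC = (FC - PWP) * d * 10
AWC = (0.29 - 0.17) * 138 * 10
AWC = 0.1200 * 138 * 10

165.6000 mm


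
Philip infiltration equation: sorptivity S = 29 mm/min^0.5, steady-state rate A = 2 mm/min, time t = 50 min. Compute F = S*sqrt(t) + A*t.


F = S*sqrt(t) + A*t
F = 29*sqrt(50) + 2*50
F = 29*7.071068 + 100

305.0610 mm


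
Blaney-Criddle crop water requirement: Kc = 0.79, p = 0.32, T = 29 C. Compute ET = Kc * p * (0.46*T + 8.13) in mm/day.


ET = Kc * p * (0.46*T + 8.13)
ET = 0.79 * 0.32 * (0.46*29 + 8.13)
ET = 0.79 * 0.32 * 21.4700

5.4276 mm/day


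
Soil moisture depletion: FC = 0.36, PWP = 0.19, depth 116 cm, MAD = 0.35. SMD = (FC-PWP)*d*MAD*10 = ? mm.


SMD = (FC - PWP) * d * MAD * 10
SMD = (0.36 - 0.19) * 116 * 0.35 * 10
SMD = 0.1700 * 116 * 0.35 * 10

69.0200 mm


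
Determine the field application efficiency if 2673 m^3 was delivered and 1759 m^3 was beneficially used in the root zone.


Ea = V_root / V_field * 100 = 1759 / 2673 * 100 = 65.8062%

65.8062 %


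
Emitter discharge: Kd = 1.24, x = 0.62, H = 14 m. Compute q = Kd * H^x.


q = Kd * H^x = 1.24 * 14^0.62 = 1.24 * 5.135697

6.3683 L/h


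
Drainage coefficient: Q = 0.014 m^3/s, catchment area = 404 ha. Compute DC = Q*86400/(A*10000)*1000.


DC = Q * 86400 / (A * 10000) * 1000
DC = 0.014 * 86400 / (404 * 10000) * 1000
DC = 1209600.0000 / 4040000

0.2994 mm/day


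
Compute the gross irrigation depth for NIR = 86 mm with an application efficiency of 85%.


Ea = 85% = 0.85
GID = NIR / Ea = 86 / 0.85 = 101.1765 mm

101.1765 mm


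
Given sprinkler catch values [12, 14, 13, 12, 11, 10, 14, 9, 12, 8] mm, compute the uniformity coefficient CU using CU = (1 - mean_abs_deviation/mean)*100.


mean = 11.500000 mm
MAD = 1.600000 mm
CU = (1 - 1.600000/11.500000)*100

86.0870 %


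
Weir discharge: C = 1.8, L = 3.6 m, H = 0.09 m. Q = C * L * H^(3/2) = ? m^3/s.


Q = C * L * H^(3/2) = 1.8 * 3.6 * 0.09^1.5 = 1.8 * 3.6 * 0.027000

0.1750 m^3/s


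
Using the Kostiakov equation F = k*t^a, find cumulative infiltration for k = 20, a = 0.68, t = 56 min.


F = k * t^a = 20 * 56^0.68
F = 20 * 15.444287

308.8857 mm


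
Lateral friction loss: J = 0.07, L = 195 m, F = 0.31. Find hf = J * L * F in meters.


hf = J * L * F = 0.07 * 195 * 0.31 = 4.2315 m

4.2315 m


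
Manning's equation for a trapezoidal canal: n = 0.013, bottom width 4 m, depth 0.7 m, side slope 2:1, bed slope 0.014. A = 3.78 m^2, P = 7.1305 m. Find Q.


R = A/P = 3.78/7.1305 = 0.530117
Q = (1/0.013) * 3.78 * 0.530117^(2/3) * 0.014^0.5

22.5351 m^3/s


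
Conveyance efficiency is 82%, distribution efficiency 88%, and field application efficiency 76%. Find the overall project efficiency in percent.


Ec = 0.82, Eb = 0.88, Ea = 0.76
E = 0.82 * 0.88 * 0.76 * 100 = 54.8416%

54.8416 %


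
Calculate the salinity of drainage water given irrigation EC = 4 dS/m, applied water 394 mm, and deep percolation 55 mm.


EC_dw = EC_iw * D_iw / D_dw
EC_dw = 4 * 394 / 55
EC_dw = 1576 / 55

28.6545 dS/m


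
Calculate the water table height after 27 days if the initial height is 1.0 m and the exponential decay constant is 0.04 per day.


m = m0 * exp(-k*t)
m = 1.0 * exp(-0.04 * 27)
m = 1.0 * exp(-1.0800)

0.3396 m


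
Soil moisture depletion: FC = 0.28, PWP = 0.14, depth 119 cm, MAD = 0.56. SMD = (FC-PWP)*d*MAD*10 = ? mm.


SMD = (FC - PWP) * d * MAD * 10
SMD = (0.28 - 0.14) * 119 * 0.56 * 10
SMD = 0.1400 * 119 * 0.56 * 10

93.2960 mm


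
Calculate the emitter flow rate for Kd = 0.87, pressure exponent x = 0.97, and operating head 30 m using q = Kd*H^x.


q = Kd * H^x = 0.87 * 30^0.97 = 0.87 * 27.089913

23.5682 L/h


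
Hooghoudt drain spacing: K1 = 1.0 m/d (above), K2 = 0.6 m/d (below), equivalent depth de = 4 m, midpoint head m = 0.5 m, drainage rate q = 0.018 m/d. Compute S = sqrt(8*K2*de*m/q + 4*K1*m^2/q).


S^2 = 8*K2*de*m/q + 4*K1*m^2/q
S^2 = 8*0.6*4*0.5/0.018 + 4*1.0*0.5^2/0.018
S = sqrt(588.8889)

24.2670 m


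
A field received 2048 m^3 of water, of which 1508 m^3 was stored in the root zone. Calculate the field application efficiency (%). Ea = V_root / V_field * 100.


Ea = V_root / V_field * 100 = 1508 / 2048 * 100 = 73.6328%

73.6328 %


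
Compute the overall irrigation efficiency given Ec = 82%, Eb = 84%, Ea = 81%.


Ec = 0.82, Eb = 0.84, Ea = 0.81
E = 0.82 * 0.84 * 0.81 * 100 = 55.7928%

55.7928 %


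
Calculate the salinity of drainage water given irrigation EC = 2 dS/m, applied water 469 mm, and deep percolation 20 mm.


EC_dw = EC_iw * D_iw / D_dw
EC_dw = 2 * 469 / 20
EC_dw = 938 / 20

46.9000 dS/m


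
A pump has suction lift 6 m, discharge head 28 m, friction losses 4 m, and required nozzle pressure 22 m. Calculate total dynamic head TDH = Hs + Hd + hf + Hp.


TDH = Hs + Hd + hf + Hp = 6 + 28 + 4 + 22 = 60

60 m


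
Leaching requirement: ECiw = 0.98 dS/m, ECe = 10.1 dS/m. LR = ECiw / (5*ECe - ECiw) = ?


LR = ECiw / (5*ECe - ECiw)
LR = 0.98 / (5*10.1 - 0.98)
LR = 0.98 / 49.5200

0.0198


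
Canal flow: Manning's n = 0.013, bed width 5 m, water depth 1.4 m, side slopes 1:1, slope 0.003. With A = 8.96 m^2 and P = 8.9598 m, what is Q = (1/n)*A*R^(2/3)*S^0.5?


R = A/P = 8.96/8.9598 = 1.000022
Q = (1/0.013) * 8.96 * 1.000022^(2/3) * 0.003^0.5

37.7513 m^3/s


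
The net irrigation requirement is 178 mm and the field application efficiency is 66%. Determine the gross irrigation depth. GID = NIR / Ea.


Ea = 66% = 0.66
GID = NIR / Ea = 178 / 0.66 = 269.6970 mm

269.6970 mm


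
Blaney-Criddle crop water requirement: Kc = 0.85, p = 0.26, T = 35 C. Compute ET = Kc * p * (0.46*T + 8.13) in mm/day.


ET = Kc * p * (0.46*T + 8.13)
ET = 0.85 * 0.26 * (0.46*35 + 8.13)
ET = 0.85 * 0.26 * 24.2300

5.3548 mm/day


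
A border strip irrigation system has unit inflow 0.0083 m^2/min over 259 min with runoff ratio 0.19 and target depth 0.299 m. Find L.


L = q*t/((1+r)*Z)
L = 0.0083*259/((1+0.19)*0.299)
L = 2.1497/0.35581

6.0417 m


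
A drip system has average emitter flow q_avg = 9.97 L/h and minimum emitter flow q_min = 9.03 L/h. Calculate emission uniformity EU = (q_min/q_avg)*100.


EU = (q_min/q_avg)*100 = (9.03/9.97)*100 = 90.5717%

90.5717 %


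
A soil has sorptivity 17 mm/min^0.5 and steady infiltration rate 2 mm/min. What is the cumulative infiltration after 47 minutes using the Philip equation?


F = S*sqrt(t) + A*t
F = 17*sqrt(47) + 2*47
F = 17*6.855655 + 94

210.5461 mm


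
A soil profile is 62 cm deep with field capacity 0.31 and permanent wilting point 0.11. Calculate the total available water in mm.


AWC = (FC - PWP) * d * 10
AWC = (0.31 - 0.11) * 62 * 10
AWC = 0.2000 * 62 * 10

124.0000 mm


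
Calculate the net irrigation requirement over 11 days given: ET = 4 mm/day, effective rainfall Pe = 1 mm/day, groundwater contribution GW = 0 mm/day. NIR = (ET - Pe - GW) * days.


Daily deficit = ET - Pe - GW = 4 - 1 - 0 = 3 mm/day
NIR = 3 * 11 = 33 mm

33.0000 mm


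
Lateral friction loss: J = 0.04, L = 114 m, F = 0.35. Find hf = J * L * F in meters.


hf = J * L * F = 0.04 * 114 * 0.35 = 1.5960 m

1.5960 m


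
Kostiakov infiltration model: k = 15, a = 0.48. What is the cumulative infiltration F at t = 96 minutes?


F = k * t^a = 15 * 96^0.48
F = 15 * 8.943143

134.1471 mm


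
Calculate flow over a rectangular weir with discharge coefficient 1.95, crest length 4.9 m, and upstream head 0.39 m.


Q = C * L * H^(3/2) = 1.95 * 4.9 * 0.39^1.5 = 1.95 * 4.9 * 0.243555

2.3272 m^3/s


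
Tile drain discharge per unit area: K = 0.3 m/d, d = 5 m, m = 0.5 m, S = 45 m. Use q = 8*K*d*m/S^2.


q = 8*K*d*m/S^2
q = 8*0.3*5*0.5/45^2
q = 6.0000 / 2025

0.0030 m/d


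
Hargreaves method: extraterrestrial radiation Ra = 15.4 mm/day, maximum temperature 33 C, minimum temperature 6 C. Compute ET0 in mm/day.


Tmean = (Tmax + Tmin)/2 = (33 + 6)/2 = 19.5
ET0 = 0.0023 * 15.4 * (19.5 + 17.8) * sqrt(33 - 6)
ET0 = 0.0023 * 15.4 * 37.3 * 5.196152

6.8650 mm/day


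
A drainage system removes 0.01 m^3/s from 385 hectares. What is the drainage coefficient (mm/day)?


DC = Q * 86400 / (A * 10000) * 1000
DC = 0.01 * 86400 / (385 * 10000) * 1000
DC = 864000.0000 / 3850000

0.2244 mm/day


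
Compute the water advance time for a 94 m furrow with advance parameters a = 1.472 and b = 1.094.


t = (L/a)^(1/b)
t = (94/1.472)^(1/1.094)
t = 63.858696^(1/1.094)

44.6796 min


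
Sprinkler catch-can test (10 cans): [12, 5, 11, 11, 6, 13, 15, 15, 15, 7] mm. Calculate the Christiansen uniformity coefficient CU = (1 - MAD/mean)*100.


mean = 11.000000 mm
MAD = 3.000000 mm
CU = (1 - 3.000000/11.000000)*100

72.7273 %


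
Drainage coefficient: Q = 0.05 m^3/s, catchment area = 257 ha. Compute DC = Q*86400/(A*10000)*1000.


DC = Q * 86400 / (A * 10000) * 1000
DC = 0.05 * 86400 / (257 * 10000) * 1000
DC = 4320000.0000 / 2570000

1.6809 mm/day


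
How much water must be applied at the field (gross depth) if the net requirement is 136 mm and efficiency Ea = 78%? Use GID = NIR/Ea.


Ea = 78% = 0.78
GID = NIR / Ea = 136 / 0.78 = 174.3590 mm

174.3590 mm


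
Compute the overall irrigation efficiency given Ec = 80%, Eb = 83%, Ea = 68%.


Ec = 0.8, Eb = 0.83, Ea = 0.68
E = 0.8 * 0.83 * 0.68 * 100 = 45.1520%

45.1520 %


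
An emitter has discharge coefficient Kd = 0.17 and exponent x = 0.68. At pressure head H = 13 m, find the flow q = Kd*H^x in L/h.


q = Kd * H^x = 0.17 * 13^0.68 = 0.17 * 5.721126

0.9726 L/h


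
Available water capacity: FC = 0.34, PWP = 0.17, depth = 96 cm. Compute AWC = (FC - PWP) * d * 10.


AWC = (FC - PWP) * d * 10
AWC = (0.34 - 0.17) * 96 * 10
AWC = 0.1700 * 96 * 10

163.2000 mm


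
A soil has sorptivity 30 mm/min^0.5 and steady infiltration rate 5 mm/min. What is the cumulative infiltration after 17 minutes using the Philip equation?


F = S*sqrt(t) + A*t
F = 30*sqrt(17) + 5*17
F = 30*4.123106 + 85

208.6932 mm


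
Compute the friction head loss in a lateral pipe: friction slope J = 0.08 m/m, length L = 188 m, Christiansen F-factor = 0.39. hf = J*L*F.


hf = J * L * F = 0.08 * 188 * 0.39 = 5.8656 m

5.8656 m


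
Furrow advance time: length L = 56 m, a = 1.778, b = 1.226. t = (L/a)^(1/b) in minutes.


t = (L/a)^(1/b)
t = (56/1.778)^(1/1.226)
t = 31.496063^(1/1.226)

16.6751 min


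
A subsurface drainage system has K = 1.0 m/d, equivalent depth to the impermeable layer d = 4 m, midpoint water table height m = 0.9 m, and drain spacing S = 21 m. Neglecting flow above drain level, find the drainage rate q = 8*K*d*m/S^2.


q = 8*K*d*m/S^2
q = 8*1.0*4*0.9/21^2
q = 28.8000 / 441

0.0653 m/d


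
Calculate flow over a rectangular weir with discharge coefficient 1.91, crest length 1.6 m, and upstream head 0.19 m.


Q = C * L * H^(3/2) = 1.91 * 1.6 * 0.19^1.5 = 1.91 * 1.6 * 0.082819

0.2531 m^3/s


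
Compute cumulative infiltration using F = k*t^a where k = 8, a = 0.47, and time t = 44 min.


F = k * t^a = 8 * 44^0.47
F = 8 * 5.921378

47.3710 mm


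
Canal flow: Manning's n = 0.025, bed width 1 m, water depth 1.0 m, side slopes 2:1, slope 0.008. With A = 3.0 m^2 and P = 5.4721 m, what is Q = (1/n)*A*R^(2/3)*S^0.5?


R = A/P = 3.0/5.4721 = 0.548236
Q = (1/0.025) * 3.0 * 0.548236^(2/3) * 0.008^0.5

7.1896 m^3/s


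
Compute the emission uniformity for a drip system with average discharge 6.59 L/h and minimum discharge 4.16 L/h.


EU = (q_min/q_avg)*100 = (4.16/6.59)*100 = 63.1259%

63.1259 %


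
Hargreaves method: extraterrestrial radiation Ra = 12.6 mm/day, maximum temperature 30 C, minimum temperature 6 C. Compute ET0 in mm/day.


Tmean = (Tmax + Tmin)/2 = (30 + 6)/2 = 18.0
ET0 = 0.0023 * 12.6 * (18.0 + 17.8) * sqrt(30 - 6)
ET0 = 0.0023 * 12.6 * 35.8 * 4.898979

5.0826 mm/day


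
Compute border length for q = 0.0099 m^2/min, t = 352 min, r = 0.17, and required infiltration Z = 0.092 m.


L = q*t/((1+r)*Z)
L = 0.0099*352/((1+0.17)*0.092)
L = 3.4848/0.10764

32.3746 m


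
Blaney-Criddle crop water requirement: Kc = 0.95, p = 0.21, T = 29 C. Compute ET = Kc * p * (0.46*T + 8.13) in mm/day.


ET = Kc * p * (0.46*T + 8.13)
ET = 0.95 * 0.21 * (0.46*29 + 8.13)
ET = 0.95 * 0.21 * 21.4700

4.2833 mm/day


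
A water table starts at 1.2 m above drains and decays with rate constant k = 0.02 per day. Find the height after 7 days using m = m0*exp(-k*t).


m = m0 * exp(-k*t)
m = 1.2 * exp(-0.02 * 7)
m = 1.2 * exp(-0.1400)

1.0432 m


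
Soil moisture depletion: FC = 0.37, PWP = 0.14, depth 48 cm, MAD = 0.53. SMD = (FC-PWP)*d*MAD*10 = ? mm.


SMD = (FC - PWP) * d * MAD * 10
SMD = (0.37 - 0.14) * 48 * 0.53 * 10
SMD = 0.2300 * 48 * 0.53 * 10

58.5120 mm


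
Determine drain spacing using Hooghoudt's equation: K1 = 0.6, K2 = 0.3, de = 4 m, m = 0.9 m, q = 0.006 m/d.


S^2 = 8*K2*de*m/q + 4*K1*m^2/q
S^2 = 8*0.3*4*0.9/0.006 + 4*0.6*0.9^2/0.006
S = sqrt(1764.0000)

42.0000 m


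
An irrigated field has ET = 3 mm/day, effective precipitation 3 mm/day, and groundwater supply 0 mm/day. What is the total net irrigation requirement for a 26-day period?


Daily deficit = ET - Pe - GW = 3 - 3 - 0 = 0 mm/day
NIR = 0 * 26 = 0 mm

0 mm


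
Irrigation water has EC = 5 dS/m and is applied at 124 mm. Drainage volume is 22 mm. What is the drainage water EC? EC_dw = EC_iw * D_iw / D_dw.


EC_dw = EC_iw * D_iw / D_dw
EC_dw = 5 * 124 / 22
EC_dw = 620 / 22

28.1818 dS/m


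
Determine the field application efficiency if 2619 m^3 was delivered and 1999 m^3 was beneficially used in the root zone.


Ea = V_root / V_field * 100 = 1999 / 2619 * 100 = 76.3268%

76.3268 %


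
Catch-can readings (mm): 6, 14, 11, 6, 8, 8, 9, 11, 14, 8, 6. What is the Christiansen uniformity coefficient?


mean = 9.181818 mm
MAD = 2.413223 mm
CU = (1 - 2.413223/9.181818)*100

73.7174 %


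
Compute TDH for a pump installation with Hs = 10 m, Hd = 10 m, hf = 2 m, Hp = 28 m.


TDH = Hs + Hd + hf + Hp = 10 + 10 + 2 + 28 = 50

50 m


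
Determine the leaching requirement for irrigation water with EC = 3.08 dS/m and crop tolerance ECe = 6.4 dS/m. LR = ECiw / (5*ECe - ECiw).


LR = ECiw / (5*ECe - ECiw)
LR = 3.08 / (5*6.4 - 3.08)
LR = 3.08 / 28.9200

0.1065


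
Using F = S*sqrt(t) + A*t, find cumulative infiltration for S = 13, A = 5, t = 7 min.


F = S*sqrt(t) + A*t
F = 13*sqrt(7) + 5*7
F = 13*2.645751 + 35

69.3948 mm


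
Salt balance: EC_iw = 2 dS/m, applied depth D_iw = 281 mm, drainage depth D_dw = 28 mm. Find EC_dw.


EC_dw = EC_iw * D_iw / D_dw
EC_dw = 2 * 281 / 28
EC_dw = 562 / 28

20.0714 dS/m


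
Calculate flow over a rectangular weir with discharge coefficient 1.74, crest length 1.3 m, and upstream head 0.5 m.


Q = C * L * H^(3/2) = 1.74 * 1.3 * 0.5^1.5 = 1.74 * 1.3 * 0.353553

0.7997 m^3/s
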